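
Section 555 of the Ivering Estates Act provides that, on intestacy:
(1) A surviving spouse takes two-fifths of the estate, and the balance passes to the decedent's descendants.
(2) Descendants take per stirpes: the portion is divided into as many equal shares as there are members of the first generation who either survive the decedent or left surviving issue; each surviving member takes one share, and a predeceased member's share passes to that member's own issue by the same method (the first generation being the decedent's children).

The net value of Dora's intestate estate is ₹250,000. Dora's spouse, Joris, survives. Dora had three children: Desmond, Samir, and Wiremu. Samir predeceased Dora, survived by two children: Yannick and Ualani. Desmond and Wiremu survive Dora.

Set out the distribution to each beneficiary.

Joris takes two-fifths of ₹250,000 = ₹100,000. The remaining ₹150,000 passes to the descendants.
The descendants' portion (₹150,000) is divided into 3 shares of ₹50,000: Desmond and Wiremu each take ₹50,000; Samir's ₹50,000 share passes to Samir's issue.
Samir's share (₹50,000) is divided into 2 shares of ₹25,000: Yannick and Ualani each take ₹25,000.

Joris: ₹100,000; Desmond: ₹50,000; Yannick: ₹25,000; Ualani: ₹25,000; Wiremu: ₹50,000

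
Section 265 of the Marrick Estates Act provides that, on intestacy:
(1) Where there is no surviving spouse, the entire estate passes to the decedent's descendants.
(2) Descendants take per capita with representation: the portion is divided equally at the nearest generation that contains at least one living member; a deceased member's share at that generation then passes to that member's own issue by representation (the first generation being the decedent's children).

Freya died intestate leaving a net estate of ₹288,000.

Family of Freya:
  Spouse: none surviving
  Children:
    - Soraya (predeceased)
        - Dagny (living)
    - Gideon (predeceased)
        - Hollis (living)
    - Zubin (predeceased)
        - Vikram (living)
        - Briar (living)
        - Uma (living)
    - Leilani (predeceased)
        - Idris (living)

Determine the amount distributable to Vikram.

Vikram receives ₹48,000.

The entire ₹288,000 passes to the descendants.
No child survives, so the initial division is made at the grandchildren's generation.
That amount (₹288,000) is divided into 6 shares of ₹48,000: Dagny, Hollis, Vikram, Briar, Uma, and Idris each take ₹48,000.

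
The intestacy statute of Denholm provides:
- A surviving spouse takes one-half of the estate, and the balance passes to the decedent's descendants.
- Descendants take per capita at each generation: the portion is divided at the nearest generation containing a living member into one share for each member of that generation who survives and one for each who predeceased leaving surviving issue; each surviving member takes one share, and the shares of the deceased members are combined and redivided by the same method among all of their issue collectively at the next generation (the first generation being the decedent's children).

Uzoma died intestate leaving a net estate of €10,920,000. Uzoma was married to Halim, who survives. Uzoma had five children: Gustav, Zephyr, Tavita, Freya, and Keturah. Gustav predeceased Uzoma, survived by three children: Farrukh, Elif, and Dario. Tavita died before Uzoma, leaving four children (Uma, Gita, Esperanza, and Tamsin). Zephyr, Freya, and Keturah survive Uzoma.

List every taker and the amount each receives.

Halim: €5,460,000; Farrukh: €312,000; Elif: €312,000; Dario: €312,000; Zephyr: €1,092,000; Uma: €312,000; Gita: €312,000; Esperanza: €312,000; Tamsin: €312,000; Freya: €1,092,000; Keturah: €1,092,000

Halim takes one-half of €10,920,000 = €5,460,000. The remaining €5,460,000 passes to the descendants.
The descendants' portion (€5,460,000) is divided at the children's generation into 5 shares of €1,092,000. Zephyr, Freya, and Keturah each take €1,092,000. The 2 shares of the deceased (Gustav and Tavita) are combined into a pool of €2,184,000.
That pool (€2,184,000) is divided at the grandchildren's generation equally among Farrukh, Elif, Dario, Uma, Gita, Esperanza, and Tamsin: €312,000 each.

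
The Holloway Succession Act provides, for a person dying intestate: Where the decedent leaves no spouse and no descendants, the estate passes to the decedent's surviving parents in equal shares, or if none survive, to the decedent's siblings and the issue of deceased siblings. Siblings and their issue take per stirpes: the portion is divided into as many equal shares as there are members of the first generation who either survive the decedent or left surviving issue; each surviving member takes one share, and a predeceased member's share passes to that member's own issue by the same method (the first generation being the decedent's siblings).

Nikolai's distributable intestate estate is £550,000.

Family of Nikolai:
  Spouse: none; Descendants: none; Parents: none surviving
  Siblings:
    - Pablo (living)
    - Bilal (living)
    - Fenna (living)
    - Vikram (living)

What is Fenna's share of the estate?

The entire £550,000 passes to the siblings and their issue.
That amount (£550,000) is divided into 4 shares of £137,500: Pablo, Bilal, Fenna, and Vikram each take £137,500.

Fenna receives £137,500.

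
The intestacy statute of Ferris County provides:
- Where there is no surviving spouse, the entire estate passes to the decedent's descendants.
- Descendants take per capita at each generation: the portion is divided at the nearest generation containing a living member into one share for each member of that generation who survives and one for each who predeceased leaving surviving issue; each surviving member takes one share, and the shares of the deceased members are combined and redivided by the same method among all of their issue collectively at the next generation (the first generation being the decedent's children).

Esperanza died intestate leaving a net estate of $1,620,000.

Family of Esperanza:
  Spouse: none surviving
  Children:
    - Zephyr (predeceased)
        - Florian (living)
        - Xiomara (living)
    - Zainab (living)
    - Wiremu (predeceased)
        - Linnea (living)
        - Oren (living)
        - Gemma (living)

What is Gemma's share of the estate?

The entire $1,620,000 passes to the descendants.
That amount ($1,620,000) is divided at the children's generation into 3 shares of $540,000. Zainab takes $540,000. The 2 shares of the deceased (Zephyr and Wiremu) are combined into a pool of $1,080,000.
That pool ($1,080,000) is divided at the grandchildren's generation equally among Florian, Xiomara, Linnea, Oren, and Gemma: $216,000 each.

Gemma receives $216,000.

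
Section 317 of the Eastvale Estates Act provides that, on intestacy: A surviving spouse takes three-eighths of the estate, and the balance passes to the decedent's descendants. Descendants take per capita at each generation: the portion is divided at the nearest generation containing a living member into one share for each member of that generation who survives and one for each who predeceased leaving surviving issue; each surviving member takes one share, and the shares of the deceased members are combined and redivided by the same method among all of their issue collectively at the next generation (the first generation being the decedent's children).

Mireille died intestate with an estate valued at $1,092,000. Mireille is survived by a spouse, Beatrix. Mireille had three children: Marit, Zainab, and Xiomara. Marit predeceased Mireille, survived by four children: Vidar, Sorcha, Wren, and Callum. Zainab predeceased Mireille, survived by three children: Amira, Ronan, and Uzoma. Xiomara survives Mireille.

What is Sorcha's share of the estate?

Beatrix takes three-eighths of $1,092,000 = $409,500. The remaining $682,500 passes to the descendants.
The descendants' portion ($682,500) is divided at the children's generation into 3 shares of $227,500. Xiomara takes $227,500. The 2 shares of the deceased (Marit and Zainab) are combined into a pool of $455,000.
That pool ($455,000) is divided at the grandchildren's generation equally among Vidar, Sorcha, Wren, Callum, Amira, Ronan, and Uzoma: $65,000 each.

Sorcha receives $65,000.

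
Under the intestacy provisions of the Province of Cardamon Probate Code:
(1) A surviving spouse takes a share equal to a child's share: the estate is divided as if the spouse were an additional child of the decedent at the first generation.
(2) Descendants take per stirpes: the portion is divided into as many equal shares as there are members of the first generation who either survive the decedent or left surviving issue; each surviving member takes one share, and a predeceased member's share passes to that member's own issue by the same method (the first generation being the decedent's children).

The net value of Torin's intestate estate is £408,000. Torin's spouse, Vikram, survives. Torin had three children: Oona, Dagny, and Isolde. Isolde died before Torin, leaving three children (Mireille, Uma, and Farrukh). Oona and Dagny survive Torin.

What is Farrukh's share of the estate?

Farrukh receives £34,000.

The spouse counts as an additional share at the children's level, so there are 4 primary shares of £102,000. Vikram takes one such share (£102,000).
The children's combined portion (£306,000) is divided into 3 shares of £102,000: Oona and Dagny each take £102,000; Isolde's £102,000 share passes to Isolde's issue.
Isolde's share (£102,000) is divided into 3 shares of £34,000: Mireille, Uma, and Farrukh each take £34,000.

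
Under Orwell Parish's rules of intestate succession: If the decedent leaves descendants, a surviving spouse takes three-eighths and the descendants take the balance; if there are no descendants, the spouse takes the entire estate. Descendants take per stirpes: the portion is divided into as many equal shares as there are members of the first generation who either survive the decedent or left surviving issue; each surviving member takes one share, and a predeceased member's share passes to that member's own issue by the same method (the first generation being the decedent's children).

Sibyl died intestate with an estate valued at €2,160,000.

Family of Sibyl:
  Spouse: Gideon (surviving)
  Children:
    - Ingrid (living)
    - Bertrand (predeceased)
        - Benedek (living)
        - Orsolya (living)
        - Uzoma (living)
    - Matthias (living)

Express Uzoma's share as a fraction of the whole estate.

Uzoma receives 5/72 of the estate.

Gideon takes three-eighths of €2,160,000 = €810,000. The remaining €1,350,000 passes to the descendants.
The descendants' portion (€1,350,000) is divided into 3 shares of €450,000: Ingrid and Matthias each take €450,000; Bertrand's €450,000 share passes to Bertrand's issue.
Bertrand's share (€450,000) is divided into 3 shares of €150,000: Benedek, Orsolya, and Uzoma each take €150,000.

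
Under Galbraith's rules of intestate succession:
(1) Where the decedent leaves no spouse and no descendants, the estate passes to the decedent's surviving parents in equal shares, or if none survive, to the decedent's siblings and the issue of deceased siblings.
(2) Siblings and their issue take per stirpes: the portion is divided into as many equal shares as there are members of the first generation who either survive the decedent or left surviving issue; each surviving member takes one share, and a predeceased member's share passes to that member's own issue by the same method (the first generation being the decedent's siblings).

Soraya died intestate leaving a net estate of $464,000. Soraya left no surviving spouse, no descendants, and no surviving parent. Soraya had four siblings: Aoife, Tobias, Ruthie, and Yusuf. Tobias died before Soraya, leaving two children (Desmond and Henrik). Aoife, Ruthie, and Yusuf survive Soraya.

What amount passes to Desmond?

The entire $464,000 passes to the siblings and their issue.
That amount ($464,000) is divided into 4 shares of $116,000: Aoife, Ruthie, and Yusuf each take $116,000; Tobias's $116,000 share passes to Tobias's issue.
Tobias's share ($116,000) is divided into 2 shares of $58,000: Desmond and Henrik each take $58,000.

Desmond receives $58,000.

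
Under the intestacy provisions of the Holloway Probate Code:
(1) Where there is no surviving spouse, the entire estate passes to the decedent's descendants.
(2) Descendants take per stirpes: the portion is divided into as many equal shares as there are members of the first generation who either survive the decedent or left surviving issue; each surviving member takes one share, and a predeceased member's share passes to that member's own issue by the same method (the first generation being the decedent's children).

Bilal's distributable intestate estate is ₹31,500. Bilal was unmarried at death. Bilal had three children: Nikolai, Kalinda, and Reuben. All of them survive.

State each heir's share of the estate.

Nikolai: ₹10,500; Kalinda: ₹10,500; Reuben: ₹10,500

The entire ₹31,500 passes to the descendants.
That amount (₹31,500) is divided into 3 shares of ₹10,500: Nikolai, Kalinda, and Reuben each take ₹10,500.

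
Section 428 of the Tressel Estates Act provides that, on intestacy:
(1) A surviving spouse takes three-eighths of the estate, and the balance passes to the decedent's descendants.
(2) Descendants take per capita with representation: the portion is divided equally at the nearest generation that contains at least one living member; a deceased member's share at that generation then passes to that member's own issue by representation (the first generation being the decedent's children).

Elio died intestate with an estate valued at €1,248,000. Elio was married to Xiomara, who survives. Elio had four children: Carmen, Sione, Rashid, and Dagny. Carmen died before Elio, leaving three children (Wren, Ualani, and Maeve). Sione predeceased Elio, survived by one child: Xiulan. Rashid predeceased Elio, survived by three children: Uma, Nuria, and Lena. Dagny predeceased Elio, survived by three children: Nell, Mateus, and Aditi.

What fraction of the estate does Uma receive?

Uma receives 1/16 of the estate.

Xiomara takes three-eighths of €1,248,000 = €468,000. The remaining €780,000 passes to the descendants.
No child survives, so the initial division is made at the grandchildren's generation.
The descendants' portion (€780,000) is divided into 10 shares of €78,000: Wren, Ualani, Maeve, Xiulan, Uma, Nuria, Lena, Nell, Mateus, and Aditi each take €78,000.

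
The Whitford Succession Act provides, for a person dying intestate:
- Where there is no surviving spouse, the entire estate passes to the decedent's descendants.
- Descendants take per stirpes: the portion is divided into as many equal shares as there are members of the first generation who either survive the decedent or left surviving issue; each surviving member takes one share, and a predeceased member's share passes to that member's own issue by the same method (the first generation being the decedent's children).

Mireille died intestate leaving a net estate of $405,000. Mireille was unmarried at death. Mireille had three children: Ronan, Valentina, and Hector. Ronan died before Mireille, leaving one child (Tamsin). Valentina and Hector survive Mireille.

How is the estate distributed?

Tamsin: $135,000; Valentina: $135,000; Hector: $135,000

The entire $405,000 passes to the descendants.
That amount ($405,000) is divided into 3 shares of $135,000: Valentina and Hector each take $135,000; Ronan's $135,000 share passes to Ronan's issue.
Ronan's share ($135,000) passes entirely to Tamsin.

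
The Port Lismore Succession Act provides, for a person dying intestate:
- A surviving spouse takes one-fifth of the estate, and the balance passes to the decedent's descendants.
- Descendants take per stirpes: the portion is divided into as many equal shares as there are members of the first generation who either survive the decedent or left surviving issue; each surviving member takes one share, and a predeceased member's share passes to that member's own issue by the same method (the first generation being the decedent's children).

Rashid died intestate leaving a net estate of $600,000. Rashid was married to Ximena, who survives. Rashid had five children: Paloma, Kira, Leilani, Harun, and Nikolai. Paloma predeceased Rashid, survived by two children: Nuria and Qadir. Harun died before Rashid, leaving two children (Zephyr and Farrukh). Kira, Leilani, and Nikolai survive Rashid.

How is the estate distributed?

Ximena: $120,000; Nuria: $48,000; Qadir: $48,000; Kira: $96,000; Leilani: $96,000; Zephyr: $48,000; Farrukh: $48,000; Nikolai: $96,000

Ximena takes one-fifth of $600,000 = $120,000. The remaining $480,000 passes to the descendants.
The descendants' portion ($480,000) is divided into 5 shares of $96,000: Kira, Leilani, and Nikolai each take $96,000; Paloma's $96,000 share passes to Paloma's issue; Harun's $96,000 share passes to Harun's issue.
Paloma's share ($96,000) is divided into 2 shares of $48,000: Nuria and Qadir each take $48,000.
Harun's share ($96,000) is divided into 2 shares of $48,000: Zephyr and Farrukh each take $48,000.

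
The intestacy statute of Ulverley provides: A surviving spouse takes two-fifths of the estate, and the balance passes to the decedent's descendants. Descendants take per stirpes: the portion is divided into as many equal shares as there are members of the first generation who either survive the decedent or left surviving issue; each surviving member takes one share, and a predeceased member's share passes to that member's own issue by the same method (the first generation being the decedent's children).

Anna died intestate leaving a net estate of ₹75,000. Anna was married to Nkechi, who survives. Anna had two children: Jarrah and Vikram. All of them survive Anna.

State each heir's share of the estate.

Nkechi: ₹30,000; Jarrah: ₹22,500; Vikram: ₹22,500

Nkechi takes two-fifths of ₹75,000 = ₹30,000. The remaining ₹45,000 passes to the descendants.
The descendants' portion (₹45,000) is divided into 2 shares of ₹22,500: Jarrah and Vikram each take ₹22,500.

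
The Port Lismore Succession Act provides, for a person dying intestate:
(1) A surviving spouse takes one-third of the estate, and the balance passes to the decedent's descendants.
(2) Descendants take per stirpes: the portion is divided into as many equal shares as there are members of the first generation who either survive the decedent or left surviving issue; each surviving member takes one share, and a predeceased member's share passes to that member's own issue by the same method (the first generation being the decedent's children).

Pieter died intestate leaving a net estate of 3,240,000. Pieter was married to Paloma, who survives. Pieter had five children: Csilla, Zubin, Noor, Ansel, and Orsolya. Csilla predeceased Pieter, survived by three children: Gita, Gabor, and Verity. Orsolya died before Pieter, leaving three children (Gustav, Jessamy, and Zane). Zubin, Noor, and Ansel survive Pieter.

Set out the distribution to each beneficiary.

Paloma: 1,080,000; Gita: 144,000; Gabor: 144,000; Verity: 144,000; Zubin: 432,000; Noor: 432,000; Ansel: 432,000; Gustav: 144,000; Jessamy: 144,000; Zane: 144,000

Paloma takes one-third of 3,240,000 = 1,080,000. The remaining 2,160,000 passes to the descendants.
The descendants' portion (2,160,000) is divided into 5 shares of 432,000: Zubin, Noor, and Ansel each take 432,000; Csilla's 432,000 share passes to Csilla's issue; Orsolya's 432,000 share passes to Orsolya's issue.
Csilla's share (432,000) is divided into 3 shares of 144,000: Gita, Gabor, and Verity each take 144,000.
Orsolya's share (432,000) is divided into 3 shares of 144,000: Gustav, Jessamy, and Zane each take 144,000.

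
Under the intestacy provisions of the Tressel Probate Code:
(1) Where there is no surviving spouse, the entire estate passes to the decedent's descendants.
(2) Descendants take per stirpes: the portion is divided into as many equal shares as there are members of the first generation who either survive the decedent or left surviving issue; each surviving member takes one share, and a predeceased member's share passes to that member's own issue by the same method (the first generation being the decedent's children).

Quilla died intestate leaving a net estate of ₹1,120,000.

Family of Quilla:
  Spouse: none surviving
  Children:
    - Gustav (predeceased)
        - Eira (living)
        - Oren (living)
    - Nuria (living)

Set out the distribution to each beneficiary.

The entire ₹1,120,000 passes to the descendants.
That amount (₹1,120,000) is divided into 2 shares of ₹560,000: Nuria takes ₹560,000; Gustav's ₹560,000 share passes to Gustav's issue.
Gustav's share (₹560,000) is divided into 2 shares of ₹280,000: Eira and Oren each take ₹280,000.

Eira: ₹280,000; Oren: ₹280,000; Nuria: ₹560,000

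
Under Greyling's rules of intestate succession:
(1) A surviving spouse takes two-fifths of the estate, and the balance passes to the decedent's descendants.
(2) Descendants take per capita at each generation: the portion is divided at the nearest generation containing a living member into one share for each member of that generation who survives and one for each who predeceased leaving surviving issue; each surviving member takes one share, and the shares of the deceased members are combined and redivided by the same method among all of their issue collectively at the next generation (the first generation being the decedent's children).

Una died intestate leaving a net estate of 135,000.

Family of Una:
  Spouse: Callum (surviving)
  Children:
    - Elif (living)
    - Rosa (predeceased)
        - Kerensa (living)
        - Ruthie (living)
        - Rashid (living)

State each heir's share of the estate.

Callum takes two-fifths of 135,000 = 54,000. The remaining 81,000 passes to the descendants.
The descendants' portion (81,000) is divided at the children's generation into 2 shares of 40,500. Elif takes 40,500. The remaining share for the deceased Rosa (40,500) is carried to the next generation.
That pool (40,500) is divided at the grandchildren's generation equally among Kerensa, Ruthie, and Rashid: 13,500 each.

Callum: 54,000; Elif: 40,500; Kerensa: 13,500; Ruthie: 13,500; Rashid: 13,500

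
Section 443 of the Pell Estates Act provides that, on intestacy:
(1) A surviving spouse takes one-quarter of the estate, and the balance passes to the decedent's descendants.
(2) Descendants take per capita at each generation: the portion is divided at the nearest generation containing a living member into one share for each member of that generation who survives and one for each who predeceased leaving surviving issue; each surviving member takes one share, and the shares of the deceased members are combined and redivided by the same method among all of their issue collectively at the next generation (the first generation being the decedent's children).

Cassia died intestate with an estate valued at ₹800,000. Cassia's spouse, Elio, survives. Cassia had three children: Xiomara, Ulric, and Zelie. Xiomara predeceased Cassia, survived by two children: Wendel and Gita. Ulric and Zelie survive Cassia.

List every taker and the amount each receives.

Elio: ₹200,000; Wendel: ₹100,000; Gita: ₹100,000; Ulric: ₹200,000; Zelie: ₹200,000

Elio takes one-quarter of ₹800,000 = ₹200,000. The remaining ₹600,000 passes to the descendants.
The descendants' portion (₹600,000) is divided at the children's generation into 3 shares of ₹200,000. Ulric and Zelie each take ₹200,000. The remaining share for the deceased Xiomara (₹200,000) is carried to the next generation.
That pool (₹200,000) is divided at the grandchildren's generation equally among Wendel and Gita: ₹100,000 each.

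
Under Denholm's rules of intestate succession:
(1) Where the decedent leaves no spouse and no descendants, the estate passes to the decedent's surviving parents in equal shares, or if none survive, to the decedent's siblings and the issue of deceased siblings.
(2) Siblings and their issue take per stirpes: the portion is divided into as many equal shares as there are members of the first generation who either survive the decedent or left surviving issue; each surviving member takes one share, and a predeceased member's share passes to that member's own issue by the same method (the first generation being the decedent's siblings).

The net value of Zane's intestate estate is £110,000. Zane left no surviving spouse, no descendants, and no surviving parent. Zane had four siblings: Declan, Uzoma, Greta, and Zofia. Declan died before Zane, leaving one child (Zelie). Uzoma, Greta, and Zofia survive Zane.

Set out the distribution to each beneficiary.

Zelie: £27,500; Uzoma: £27,500; Greta: £27,500; Zofia: £27,500

The entire £110,000 passes to the siblings and their issue.
That amount (£110,000) is divided into 4 shares of £27,500: Uzoma, Greta, and Zofia each take £27,500; Declan's £27,500 share passes to Declan's issue.
Declan's share (£27,500) passes entirely to Zelie.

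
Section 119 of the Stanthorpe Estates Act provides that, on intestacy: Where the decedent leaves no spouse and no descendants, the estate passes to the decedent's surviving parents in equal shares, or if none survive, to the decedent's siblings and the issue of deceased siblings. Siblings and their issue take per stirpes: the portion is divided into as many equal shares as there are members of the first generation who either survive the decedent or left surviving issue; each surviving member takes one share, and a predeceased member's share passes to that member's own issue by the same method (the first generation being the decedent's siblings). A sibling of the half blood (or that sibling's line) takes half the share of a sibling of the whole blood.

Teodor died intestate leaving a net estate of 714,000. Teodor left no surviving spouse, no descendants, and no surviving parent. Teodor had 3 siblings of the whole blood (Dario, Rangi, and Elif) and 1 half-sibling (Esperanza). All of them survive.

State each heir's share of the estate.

The entire 714,000 passes to the siblings and their issue.
Counting each half-blood sibling's line as half a unit, there are 7/2 units in 714,000, so one unit is 204,000. Whole-blood lines (Dario, Rangi, and Elif) take 204,000 each; half-blood lines (Esperanza) take 102,000 each.

Esperanza: 102,000; Dario: 204,000; Rangi: 204,000; Elif: 204,000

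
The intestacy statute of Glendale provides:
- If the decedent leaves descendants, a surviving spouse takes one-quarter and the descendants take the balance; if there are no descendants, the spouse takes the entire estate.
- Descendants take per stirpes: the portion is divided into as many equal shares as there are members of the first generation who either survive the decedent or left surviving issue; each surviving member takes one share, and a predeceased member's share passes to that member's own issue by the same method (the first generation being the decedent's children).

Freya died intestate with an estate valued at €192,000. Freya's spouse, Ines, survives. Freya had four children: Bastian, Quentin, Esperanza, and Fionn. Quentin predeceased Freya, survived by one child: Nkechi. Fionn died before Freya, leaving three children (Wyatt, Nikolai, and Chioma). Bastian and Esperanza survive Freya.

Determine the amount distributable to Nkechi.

Ines takes one-quarter of €192,000 = €48,000. The remaining €144,000 passes to the descendants.
The descendants' portion (€144,000) is divided into 4 shares of €36,000: Bastian and Esperanza each take €36,000; Quentin's €36,000 share passes to Quentin's issue; Fionn's €36,000 share passes to Fionn's issue.
Quentin's share (€36,000) passes entirely to Nkechi.
Fionn's share (€36,000) is divided into 3 shares of €12,000: Wyatt, Nikolai, and Chioma each take €12,000.

Nkechi receives €36,000.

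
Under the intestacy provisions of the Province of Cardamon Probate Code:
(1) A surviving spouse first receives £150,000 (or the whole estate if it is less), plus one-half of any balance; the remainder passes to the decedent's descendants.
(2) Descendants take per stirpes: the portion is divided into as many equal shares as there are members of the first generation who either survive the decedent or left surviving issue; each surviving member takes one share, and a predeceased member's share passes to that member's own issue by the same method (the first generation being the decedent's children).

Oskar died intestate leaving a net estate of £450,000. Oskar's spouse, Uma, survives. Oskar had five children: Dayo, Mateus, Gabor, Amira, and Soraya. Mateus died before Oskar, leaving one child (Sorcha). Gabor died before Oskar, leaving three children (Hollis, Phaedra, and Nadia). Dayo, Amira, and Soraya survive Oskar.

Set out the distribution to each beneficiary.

Uma: £300,000; Dayo: £30,000; Sorcha: £30,000; Hollis: £10,000; Phaedra: £10,000; Nadia: £10,000; Amira: £30,000; Soraya: £30,000

Uma first takes £150,000, leaving a balance of £300,000. Uma then takes one-half of the balance (£150,000), for a total of £300,000. The remaining £150,000 passes to the descendants.
The descendants' portion (£150,000) is divided into 5 shares of £30,000: Dayo, Amira, and Soraya each take £30,000; Mateus's £30,000 share passes to Mateus's issue; Gabor's £30,000 share passes to Gabor's issue.
Mateus's share (£30,000) passes entirely to Sorcha.
Gabor's share (£30,000) is divided into 3 shares of £10,000: Hollis, Phaedra, and Nadia each take £10,000.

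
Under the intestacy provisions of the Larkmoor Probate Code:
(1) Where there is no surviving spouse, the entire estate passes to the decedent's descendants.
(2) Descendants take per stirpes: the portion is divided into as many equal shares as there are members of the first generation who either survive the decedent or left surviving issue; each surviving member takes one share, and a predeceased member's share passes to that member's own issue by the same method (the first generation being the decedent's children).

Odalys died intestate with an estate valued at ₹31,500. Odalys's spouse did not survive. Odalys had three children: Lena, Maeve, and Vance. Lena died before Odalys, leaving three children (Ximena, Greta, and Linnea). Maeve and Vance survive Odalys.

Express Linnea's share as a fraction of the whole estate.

Linnea receives 1/9 of the estate.

The entire ₹31,500 passes to the descendants.
That amount (₹31,500) is divided into 3 shares of ₹10,500: Maeve and Vance each take ₹10,500; Lena's ₹10,500 share passes to Lena's issue.
Lena's share (₹10,500) is divided into 3 shares of ₹3,500: Ximena, Greta, and Linnea each take ₹3,500.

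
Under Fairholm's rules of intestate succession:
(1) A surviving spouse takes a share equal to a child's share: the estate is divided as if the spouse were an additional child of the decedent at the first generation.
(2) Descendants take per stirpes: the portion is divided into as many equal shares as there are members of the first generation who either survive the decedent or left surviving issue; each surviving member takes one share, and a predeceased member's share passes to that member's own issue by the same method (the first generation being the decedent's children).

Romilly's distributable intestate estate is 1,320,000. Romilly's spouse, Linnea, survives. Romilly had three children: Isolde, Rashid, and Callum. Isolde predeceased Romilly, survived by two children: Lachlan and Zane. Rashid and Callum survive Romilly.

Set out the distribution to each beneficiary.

Linnea: 330,000; Lachlan: 165,000; Zane: 165,000; Rashid: 330,000; Callum: 330,000

The spouse counts as an additional share at the children's level, so there are 4 primary shares of 330,000. Linnea takes one such share (330,000).
The children's combined portion (990,000) is divided into 3 shares of 330,000: Rashid and Callum each take 330,000; Isolde's 330,000 share passes to Isolde's issue.
Isolde's share (330,000) is divided into 2 shares of 165,000: Lachlan and Zane each take 165,000.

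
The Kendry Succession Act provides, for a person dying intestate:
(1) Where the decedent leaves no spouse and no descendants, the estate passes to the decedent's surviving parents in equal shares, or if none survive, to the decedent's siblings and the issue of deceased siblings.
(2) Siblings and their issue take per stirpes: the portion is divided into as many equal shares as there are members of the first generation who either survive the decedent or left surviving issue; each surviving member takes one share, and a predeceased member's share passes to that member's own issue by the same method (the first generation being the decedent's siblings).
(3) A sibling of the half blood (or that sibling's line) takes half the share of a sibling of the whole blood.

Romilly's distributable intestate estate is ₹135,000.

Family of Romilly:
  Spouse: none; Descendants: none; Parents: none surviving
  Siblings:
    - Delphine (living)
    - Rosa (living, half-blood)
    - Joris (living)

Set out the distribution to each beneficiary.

Delphine: ₹54,000; Rosa: ₹27,000; Joris: ₹54,000

The entire ₹135,000 passes to the siblings and their issue.
Counting each half-blood sibling's line as half a unit, there are 5/2 units in ₹135,000, so one unit is ₹54,000. Whole-blood lines (Delphine and Joris) take ₹54,000 each; half-blood lines (Rosa) take ₹27,000 each.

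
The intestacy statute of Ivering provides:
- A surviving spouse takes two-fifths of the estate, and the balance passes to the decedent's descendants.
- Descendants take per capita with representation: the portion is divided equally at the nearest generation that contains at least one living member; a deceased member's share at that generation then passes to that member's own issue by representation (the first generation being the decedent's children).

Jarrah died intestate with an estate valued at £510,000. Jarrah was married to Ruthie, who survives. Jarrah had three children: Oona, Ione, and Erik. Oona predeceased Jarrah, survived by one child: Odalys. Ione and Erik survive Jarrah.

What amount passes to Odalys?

Ruthie takes two-fifths of £510,000 = £204,000. The remaining £306,000 passes to the descendants.
The descendants' portion (£306,000) is divided into 3 shares of £102,000: Ione and Erik each take £102,000; Oona's £102,000 share passes to Oona's issue.
Oona's share (£102,000) passes entirely to Odalys.

Odalys receives £102,000.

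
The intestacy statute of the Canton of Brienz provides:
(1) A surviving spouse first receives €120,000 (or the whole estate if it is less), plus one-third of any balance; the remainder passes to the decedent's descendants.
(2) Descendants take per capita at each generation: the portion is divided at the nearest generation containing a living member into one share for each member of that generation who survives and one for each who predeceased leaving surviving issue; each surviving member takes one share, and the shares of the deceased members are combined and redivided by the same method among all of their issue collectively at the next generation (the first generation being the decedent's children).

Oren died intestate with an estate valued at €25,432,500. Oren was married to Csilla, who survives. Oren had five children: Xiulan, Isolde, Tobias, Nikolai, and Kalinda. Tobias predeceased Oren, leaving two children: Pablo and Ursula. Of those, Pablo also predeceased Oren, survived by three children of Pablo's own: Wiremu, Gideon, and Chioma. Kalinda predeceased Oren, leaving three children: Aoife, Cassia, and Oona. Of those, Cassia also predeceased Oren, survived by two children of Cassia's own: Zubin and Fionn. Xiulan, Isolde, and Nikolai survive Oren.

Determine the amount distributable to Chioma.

Csilla first takes €120,000, leaving a balance of €25,312,500. Csilla then takes one-third of the balance (€8,437,500), for a total of €8,557,500. The remaining €16,875,000 passes to the descendants.
The descendants' portion (€16,875,000) is divided at the children's generation into 5 shares of €3,375,000. Xiulan, Isolde, and Nikolai each take €3,375,000. The 2 shares of the deceased (Tobias and Kalinda) are combined into a pool of €6,750,000.
That pool (€6,750,000) is divided at the grandchildren's generation into 5 shares of €1,350,000. Ursula, Aoife, and Oona each take €1,350,000. The 2 shares of the deceased (Pablo and Cassia) are combined into a pool of €2,700,000.
That pool (€2,700,000) is divided at the great-grandchildren's generation equally among Wiremu, Gideon, Chioma, Zubin, and Fionn: €540,000 each.

Chioma receives €540,000.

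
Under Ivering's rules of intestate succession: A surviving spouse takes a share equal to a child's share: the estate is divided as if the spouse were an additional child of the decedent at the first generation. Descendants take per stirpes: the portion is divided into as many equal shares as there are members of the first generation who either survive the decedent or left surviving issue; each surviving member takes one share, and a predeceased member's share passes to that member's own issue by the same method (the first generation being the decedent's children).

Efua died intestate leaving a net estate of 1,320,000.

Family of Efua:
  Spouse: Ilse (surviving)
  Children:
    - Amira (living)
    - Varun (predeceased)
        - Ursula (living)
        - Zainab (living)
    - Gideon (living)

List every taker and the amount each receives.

The spouse counts as an additional share at the children's level, so there are 4 primary shares of 330,000. Ilse takes one such share (330,000).
The children's combined portion (990,000) is divided into 3 shares of 330,000: Amira and Gideon each take 330,000; Varun's 330,000 share passes to Varun's issue.
Varun's share (330,000) is divided into 2 shares of 165,000: Ursula and Zainab each take 165,000.

Ilse: 330,000; Amira: 330,000; Ursula: 165,000; Zainab: 165,000; Gideon: 330,000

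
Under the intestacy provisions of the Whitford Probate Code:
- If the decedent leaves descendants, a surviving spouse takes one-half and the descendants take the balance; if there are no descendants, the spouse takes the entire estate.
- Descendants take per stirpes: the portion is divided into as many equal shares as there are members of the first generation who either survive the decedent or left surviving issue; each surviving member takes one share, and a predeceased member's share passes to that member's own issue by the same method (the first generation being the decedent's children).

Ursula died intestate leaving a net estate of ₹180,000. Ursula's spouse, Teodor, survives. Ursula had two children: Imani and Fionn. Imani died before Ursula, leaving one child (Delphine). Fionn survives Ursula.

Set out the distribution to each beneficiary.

Teodor takes one-half of ₹180,000 = ₹90,000. The remaining ₹90,000 passes to the descendants.
The descendants' portion (₹90,000) is divided into 2 shares of ₹45,000: Fionn takes ₹45,000; Imani's ₹45,000 share passes to Imani's issue.
Imani's share (₹45,000) passes entirely to Delphine.

Teodor: ₹90,000; Delphine: ₹45,000; Fionn: ₹45,000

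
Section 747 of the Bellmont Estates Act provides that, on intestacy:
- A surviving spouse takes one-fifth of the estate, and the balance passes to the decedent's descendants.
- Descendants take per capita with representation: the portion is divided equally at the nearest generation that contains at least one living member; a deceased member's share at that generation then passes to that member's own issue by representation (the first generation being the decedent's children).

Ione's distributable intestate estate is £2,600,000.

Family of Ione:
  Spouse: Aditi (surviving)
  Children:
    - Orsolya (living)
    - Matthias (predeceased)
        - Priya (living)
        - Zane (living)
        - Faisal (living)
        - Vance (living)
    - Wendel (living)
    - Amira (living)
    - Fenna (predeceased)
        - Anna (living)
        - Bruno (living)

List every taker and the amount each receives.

Aditi takes one-fifth of £2,600,000 = £520,000. The remaining £2,080,000 passes to the descendants.
The descendants' portion (£2,080,000) is divided into 5 shares of £416,000: Orsolya, Wendel, and Amira each take £416,000; Matthias's £416,000 share passes to Matthias's issue; Fenna's £416,000 share passes to Fenna's issue.
Matthias's share (£416,000) is divided into 4 shares of £104,000: Priya, Zane, Faisal, and Vance each take £104,000.
Fenna's share (£416,000) is divided into 2 shares of £208,000: Anna and Bruno each take £208,000.

Aditi: £520,000; Orsolya: £416,000; Priya: £104,000; Zane: £104,000; Faisal: £104,000; Vance: £104,000; Wendel: £416,000; Amira: £416,000; Anna: £208,000; Bruno: £208,000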